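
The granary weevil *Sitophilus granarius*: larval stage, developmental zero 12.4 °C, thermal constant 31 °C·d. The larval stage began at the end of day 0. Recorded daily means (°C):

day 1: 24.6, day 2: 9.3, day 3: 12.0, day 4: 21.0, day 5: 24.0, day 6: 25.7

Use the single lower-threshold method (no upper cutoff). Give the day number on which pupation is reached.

day 5

Daily DD above 12.4 °C: 12.2, 0.0, 0.0, 8.6, 11.6, 13.3.
Cumulative: 12.2, 12.2, 12.2, 20.8, 32.4, 45.7.
The total first reaches 31 DD on day 5.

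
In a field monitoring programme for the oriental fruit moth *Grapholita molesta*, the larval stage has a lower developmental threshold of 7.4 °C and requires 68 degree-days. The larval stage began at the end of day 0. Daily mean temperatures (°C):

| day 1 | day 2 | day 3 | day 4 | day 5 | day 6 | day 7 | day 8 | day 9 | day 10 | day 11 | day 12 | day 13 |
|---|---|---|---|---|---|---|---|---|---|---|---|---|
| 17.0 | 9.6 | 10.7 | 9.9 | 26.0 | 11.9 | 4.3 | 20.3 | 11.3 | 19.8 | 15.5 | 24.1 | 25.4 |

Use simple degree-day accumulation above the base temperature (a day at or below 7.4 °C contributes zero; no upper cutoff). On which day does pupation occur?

Daily DD above 7.4 °C: 9.6, 2.2, 3.3, 2.5, 18.6, 4.5, 0.0, 12.9, 3.9, 12.4, 8.1, 16.7, 18.0.
Cumulative: 9.6, 11.8, 15.1, 17.6, 36.2, 40.7, 40.7, 53.6, 57.5, 69.9, 78.0, 94.7, 112.7.
The total first reaches 68 DD on day 10.

day 10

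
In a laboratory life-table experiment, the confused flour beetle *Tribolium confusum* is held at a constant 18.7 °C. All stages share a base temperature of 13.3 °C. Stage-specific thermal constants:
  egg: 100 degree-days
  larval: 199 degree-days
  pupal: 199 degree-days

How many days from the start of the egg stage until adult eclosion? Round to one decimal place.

Daily accumulation at 18.7 °C = 18.7 − 13.3 = 5.4 DD/day.
Total K = 100 + 199 + 199 = 498 DD.
Total duration = 498 / 5.4 = 92.222 ≈ 92.2 days.

92.2 days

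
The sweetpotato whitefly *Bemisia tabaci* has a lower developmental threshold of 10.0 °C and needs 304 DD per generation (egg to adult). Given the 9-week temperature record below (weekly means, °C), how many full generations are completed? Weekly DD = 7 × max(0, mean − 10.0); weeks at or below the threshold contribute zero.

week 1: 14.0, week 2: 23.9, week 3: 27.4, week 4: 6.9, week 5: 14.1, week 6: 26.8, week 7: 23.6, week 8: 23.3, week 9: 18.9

2 generations

Weekly DD (7 × max(0, T̄ − 10.0)): 28.0, 97.3, 121.8, 0.0, 28.7, 117.6, 95.2, 93.1, 62.3.
Season total = 644.0 DD.
Complete generations = ⌊644.0 / 304⌋ = 2.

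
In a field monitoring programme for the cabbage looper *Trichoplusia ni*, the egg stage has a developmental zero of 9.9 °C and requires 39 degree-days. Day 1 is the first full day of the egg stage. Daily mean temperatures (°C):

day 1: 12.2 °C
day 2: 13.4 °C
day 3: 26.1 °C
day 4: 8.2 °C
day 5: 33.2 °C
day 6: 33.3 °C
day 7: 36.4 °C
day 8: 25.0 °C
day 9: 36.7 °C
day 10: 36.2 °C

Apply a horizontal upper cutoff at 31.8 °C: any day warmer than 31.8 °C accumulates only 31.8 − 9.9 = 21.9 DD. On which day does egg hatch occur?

day 5

Daily DD above 9.9 °C (capped at 21.9): 2.3, 3.5, 16.2, 0.0, 21.9, 21.9, 21.9, 15.1, 21.9, 21.9.
Cumulative: 2.3, 5.8, 22.0, 22.0, 43.9, 65.8, 87.7, 102.8, 124.7, 146.6.
The total first reaches 39 DD on day 5.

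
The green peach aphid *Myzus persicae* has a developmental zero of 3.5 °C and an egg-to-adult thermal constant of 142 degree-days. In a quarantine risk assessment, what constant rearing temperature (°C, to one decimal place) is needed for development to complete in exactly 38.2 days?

7.2 °C

Required daily accumulation = 142 / 38.2 = 3.717 DD/day.
T = T_base + 3.717 = 3.5 + 3.717 = 7.217 ≈ 7.2 °C.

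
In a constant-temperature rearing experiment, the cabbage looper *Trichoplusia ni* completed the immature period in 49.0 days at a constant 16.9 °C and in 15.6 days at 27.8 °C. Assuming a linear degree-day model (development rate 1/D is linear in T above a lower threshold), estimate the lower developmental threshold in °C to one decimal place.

Linear rate model ⇒ the product D·(T − T_b) is constant across temperatures.
49.0·(16.9 − T_b) = 15.6·(27.8 − T_b)
T_b = (49.0·16.9 − 15.6·27.8) / (49.0 − 15.6) = 394.42 / 33.4 = 11.809 °C ≈ 11.8 °C.

11.8 °C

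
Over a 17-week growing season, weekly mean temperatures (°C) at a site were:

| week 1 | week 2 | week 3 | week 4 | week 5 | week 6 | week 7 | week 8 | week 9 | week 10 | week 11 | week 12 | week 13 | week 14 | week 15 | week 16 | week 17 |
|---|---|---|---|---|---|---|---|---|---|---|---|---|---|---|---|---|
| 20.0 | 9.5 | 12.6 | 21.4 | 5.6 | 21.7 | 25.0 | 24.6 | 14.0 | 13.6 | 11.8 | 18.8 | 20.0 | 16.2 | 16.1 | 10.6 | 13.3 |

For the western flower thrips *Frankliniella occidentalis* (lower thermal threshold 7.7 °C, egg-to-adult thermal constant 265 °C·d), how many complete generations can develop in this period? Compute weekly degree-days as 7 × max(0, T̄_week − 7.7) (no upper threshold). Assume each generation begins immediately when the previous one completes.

Weekly DD (7 × max(0, T̄ − 7.7)): 86.1, 12.6, 34.3, 95.9, 0.0, 98.0, 121.1, 118.3, 44.1, 41.3, 28.7, 77.7, 86.1, 59.5, 58.8, 20.3, 39.2.
Season total = 1022.0 DD.
Complete generations = ⌊1022.0 / 265⌋ = 3.

3 generations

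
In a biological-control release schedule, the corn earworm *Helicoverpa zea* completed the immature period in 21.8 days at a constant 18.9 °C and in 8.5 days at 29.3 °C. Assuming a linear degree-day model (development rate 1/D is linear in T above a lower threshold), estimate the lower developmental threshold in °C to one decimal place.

12.3 °C

Linear rate model ⇒ the product D·(T − T_b) is constant across temperatures.
21.8·(18.9 − T_b) = 8.5·(29.3 − T_b)
T_b = (21.8·18.9 − 8.5·29.3) / (21.8 − 8.5) = 162.97 / 13.3 = 12.253 °C ≈ 12.3 °C.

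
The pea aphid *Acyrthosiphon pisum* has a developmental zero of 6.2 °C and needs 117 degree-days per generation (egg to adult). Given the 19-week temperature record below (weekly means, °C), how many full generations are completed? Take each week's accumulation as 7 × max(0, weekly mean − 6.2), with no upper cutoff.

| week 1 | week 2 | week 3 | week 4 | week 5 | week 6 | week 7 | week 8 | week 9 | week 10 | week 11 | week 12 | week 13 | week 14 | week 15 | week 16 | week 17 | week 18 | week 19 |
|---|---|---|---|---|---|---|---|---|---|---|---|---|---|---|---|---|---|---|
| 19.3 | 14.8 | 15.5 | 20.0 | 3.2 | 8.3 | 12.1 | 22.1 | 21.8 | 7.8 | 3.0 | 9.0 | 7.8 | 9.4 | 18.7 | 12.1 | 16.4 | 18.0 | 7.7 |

8 generations

Weekly DD (7 × max(0, T̄ − 6.2)): 91.7, 60.2, 65.1, 96.6, 0.0, 14.7, 41.3, 111.3, 109.2, 11.2, 0.0, 19.6, 11.2, 22.4, 87.5, 41.3, 71.4, 82.6, 10.5.
Season total = 947.8 DD.
Complete generations = ⌊947.8 / 117⌋ = 8.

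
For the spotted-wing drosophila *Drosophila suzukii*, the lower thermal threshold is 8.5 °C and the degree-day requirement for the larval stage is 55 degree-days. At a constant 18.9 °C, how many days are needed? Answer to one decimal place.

Daily accumulation = 18.9 − 8.5 = 10.4 DD/day.
Duration = 55 / 10.4 = 5.288 ≈ 5.3 days.

5.3 days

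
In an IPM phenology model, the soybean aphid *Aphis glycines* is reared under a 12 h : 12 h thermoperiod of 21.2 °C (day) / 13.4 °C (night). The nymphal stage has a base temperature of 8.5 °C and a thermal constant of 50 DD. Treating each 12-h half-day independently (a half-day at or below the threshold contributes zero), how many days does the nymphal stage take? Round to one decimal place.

Day half: max(0, 21.2 − 8.5) × 0.5 = 12.7 × 0.5 = 6.35 DD.
Night half: max(0, 13.4 − 8.5) × 0.5 = 4.9 × 0.5 = 2.45 DD.
Per 24 h: 8.80 DD/day.
Duration = 50 / 8.80 = 5.682 ≈ 5.7 days.

5.7 days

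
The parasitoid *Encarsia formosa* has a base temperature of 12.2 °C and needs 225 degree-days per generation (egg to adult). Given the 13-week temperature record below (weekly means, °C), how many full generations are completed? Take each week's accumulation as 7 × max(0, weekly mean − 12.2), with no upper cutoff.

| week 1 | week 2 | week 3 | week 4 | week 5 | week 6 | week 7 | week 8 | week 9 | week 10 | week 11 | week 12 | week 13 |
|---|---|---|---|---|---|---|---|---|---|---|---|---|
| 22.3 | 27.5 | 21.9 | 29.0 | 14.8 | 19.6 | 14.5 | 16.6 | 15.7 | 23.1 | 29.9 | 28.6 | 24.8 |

Weekly DD (7 × max(0, T̄ − 12.2)): 70.7, 107.1, 67.9, 117.6, 18.2, 51.8, 16.1, 30.8, 24.5, 76.3, 123.9, 114.8, 88.2.
Season total = 907.9 DD.
Complete generations = ⌊907.9 / 225⌋ = 4.

4 generations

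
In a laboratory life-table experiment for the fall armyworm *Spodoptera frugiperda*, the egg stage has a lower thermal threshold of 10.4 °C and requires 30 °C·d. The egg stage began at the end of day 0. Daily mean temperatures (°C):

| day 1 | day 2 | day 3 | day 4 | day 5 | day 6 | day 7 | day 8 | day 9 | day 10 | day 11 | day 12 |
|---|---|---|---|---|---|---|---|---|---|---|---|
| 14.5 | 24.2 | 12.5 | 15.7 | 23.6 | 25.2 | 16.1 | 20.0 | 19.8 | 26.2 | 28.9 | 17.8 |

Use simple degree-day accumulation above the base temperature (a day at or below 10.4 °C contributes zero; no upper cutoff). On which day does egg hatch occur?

Daily DD above 10.4 °C: 4.1, 13.8, 2.1, 5.3, 13.2, 14.8, 5.7, 9.6, 9.4, 15.8, 18.5, 7.4.
Cumulative: 4.1, 17.9, 20.0, 25.3, 38.5, 53.3, 59.0, 68.6, 78.0, 93.8, 112.3, 119.7.
The total first reaches 30 DD on day 5.

day 5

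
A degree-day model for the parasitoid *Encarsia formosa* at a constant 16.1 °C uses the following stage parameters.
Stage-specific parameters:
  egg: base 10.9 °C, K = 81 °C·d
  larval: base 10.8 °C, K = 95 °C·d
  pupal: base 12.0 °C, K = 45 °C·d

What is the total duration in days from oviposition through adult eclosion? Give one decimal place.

44.5 days

egg: 81 / (16.1 − 10.9) = 81 / 5.2 = 15.577 d.
larval: 95 / (16.1 − 10.8) = 95 / 5.3 = 17.925 d.
pupal: 45 / (16.1 − 12.0) = 45 / 4.1 = 10.976 d.
Sum = 44.477 ≈ 44.5 days.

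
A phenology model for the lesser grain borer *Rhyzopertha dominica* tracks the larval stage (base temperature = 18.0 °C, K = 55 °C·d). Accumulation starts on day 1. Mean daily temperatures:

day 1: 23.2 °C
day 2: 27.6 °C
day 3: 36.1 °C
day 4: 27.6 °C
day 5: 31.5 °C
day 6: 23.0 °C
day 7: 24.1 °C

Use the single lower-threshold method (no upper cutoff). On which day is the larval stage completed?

day 5

Daily DD above 18.0 °C: 5.2, 9.6, 18.1, 9.6, 13.5, 5.0, 6.1.
Cumulative: 5.2, 14.8, 32.9, 42.5, 56.0, 61.0, 67.1.
The total first reaches 55 DD on day 5.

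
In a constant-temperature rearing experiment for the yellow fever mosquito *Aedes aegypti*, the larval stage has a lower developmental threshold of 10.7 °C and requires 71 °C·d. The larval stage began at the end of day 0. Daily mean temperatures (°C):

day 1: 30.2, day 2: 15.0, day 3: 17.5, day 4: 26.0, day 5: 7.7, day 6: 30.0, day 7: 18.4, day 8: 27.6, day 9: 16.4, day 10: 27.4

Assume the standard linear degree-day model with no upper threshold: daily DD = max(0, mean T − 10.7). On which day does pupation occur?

Daily DD above 10.7 °C: 19.5, 4.3, 6.8, 15.3, 0.0, 19.3, 7.7, 16.9, 5.7, 16.7.
Cumulative: 19.5, 23.8, 30.6, 45.9, 45.9, 65.2, 72.9, 89.8, 95.5, 112.2.
The total first reaches 71 DD on day 7.

day 7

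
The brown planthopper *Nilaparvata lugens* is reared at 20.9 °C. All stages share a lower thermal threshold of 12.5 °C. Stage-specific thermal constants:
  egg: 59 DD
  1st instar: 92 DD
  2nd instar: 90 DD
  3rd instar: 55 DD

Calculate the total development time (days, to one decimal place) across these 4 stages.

35.2 days

Daily accumulation at 20.9 °C = 20.9 − 12.5 = 8.4 DD/day.
Total K = 59 + 92 + 90 + 55 = 296 DD.
Total duration = 296 / 8.4 = 35.238 ≈ 35.2 days.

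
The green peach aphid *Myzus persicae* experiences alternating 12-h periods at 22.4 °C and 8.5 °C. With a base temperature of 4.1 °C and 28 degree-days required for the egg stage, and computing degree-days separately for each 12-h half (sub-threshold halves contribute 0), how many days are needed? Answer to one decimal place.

Day half: max(0, 22.4 − 4.1) × 0.5 = 18.3 × 0.5 = 9.15 DD.
Night half: max(0, 8.5 − 4.1) × 0.5 = 4.4 × 0.5 = 2.20 DD.
Per 24 h: 11.35 DD/day.
Duration = 28 / 11.35 = 2.467 ≈ 2.5 days.

2.5 days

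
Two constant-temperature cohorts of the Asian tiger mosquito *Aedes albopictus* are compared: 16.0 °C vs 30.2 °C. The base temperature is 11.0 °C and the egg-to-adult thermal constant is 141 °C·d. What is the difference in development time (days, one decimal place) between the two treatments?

20.9 days

At 16.0 °C: 141 / (16.0 − 11.0) = 141 / 5.0 = 28.200 d.
At 30.2 °C: 141 / (30.2 − 11.0) = 141 / 19.2 = 7.344 d.
Difference = |28.200 − 7.344| = 20.856 ≈ 20.9 days.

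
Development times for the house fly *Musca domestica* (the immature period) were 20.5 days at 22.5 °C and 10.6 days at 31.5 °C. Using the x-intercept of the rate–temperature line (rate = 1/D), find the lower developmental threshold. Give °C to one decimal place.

Equal thermal constants: D₁(T₁ − T_b) = D₂(T₂ − T_b).
20.5·(22.5 − T_b) = 10.6·(31.5 − T_b)
T_b = (20.5·22.5 − 10.6·31.5) / (20.5 − 10.6) = 127.35 / 9.9 = 12.864 °C ≈ 12.9 °C.

12.9 °C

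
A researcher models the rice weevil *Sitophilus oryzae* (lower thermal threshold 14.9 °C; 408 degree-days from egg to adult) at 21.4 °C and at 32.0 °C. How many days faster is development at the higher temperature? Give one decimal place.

38.9 days

At 21.4 °C: 408 / (21.4 − 14.9) = 408 / 6.5 = 62.769 d.
At 32.0 °C: 408 / (32.0 − 14.9) = 408 / 17.1 = 23.860 d.
Difference = |62.769 − 23.860| = 38.910 ≈ 38.9 days.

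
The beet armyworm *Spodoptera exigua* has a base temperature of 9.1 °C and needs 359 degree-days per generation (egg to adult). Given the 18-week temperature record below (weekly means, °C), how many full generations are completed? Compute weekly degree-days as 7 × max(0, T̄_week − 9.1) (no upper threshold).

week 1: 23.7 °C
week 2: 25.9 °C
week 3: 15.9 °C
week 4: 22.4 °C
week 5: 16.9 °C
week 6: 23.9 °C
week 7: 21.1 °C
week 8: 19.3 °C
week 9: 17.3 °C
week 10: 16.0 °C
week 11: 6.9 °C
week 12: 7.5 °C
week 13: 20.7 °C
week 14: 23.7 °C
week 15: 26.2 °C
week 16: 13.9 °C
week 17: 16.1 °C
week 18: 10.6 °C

3 generations

Weekly DD (7 × max(0, T̄ − 9.1)): 102.2, 117.6, 47.6, 93.1, 54.6, 103.6, 84.0, 71.4, 57.4, 48.3, 0.0, 0.0, 81.2, 102.2, 119.7, 33.6, 49.0, 10.5.
Season total = 1176.0 DD.
Complete generations = ⌊1176.0 / 359⌋ = 3.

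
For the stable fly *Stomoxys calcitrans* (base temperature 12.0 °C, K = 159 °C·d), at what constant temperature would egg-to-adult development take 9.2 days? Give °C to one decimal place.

Required daily accumulation = 159 / 9.2 = 17.283 DD/day.
T = T_base + 17.283 = 12.0 + 17.283 = 29.283 ≈ 29.3 °C.

29.3 °C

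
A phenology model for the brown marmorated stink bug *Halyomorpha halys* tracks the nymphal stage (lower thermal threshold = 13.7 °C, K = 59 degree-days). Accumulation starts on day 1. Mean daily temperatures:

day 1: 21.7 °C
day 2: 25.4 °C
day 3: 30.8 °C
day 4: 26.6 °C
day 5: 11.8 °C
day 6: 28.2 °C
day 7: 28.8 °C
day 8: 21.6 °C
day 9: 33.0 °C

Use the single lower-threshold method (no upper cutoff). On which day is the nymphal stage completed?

day 6

Daily DD above 13.7 °C: 8.0, 11.7, 17.1, 12.9, 0.0, 14.5, 15.1, 7.9, 19.3.
Cumulative: 8.0, 19.7, 36.8, 49.7, 49.7, 64.2, 79.3, 87.2, 106.5.
The total first reaches 59 DD on day 6.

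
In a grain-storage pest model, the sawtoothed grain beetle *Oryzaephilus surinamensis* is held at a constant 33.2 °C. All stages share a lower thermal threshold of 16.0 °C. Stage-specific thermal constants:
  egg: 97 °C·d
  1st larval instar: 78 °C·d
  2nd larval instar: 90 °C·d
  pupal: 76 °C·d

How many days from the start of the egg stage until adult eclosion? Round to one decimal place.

19.8 days

Daily accumulation at 33.2 °C = 33.2 − 16.0 = 17.2 DD/day.
Total K = 97 + 78 + 90 + 76 = 341 DD.
Total duration = 341 / 17.2 = 19.826 ≈ 19.8 days.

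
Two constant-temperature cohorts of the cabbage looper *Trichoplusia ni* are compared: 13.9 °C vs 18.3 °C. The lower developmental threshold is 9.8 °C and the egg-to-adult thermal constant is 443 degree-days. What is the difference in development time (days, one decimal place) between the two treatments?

55.9 days

At 13.9 °C: 443 / (13.9 − 9.8) = 443 / 4.1 = 108.049 d.
At 18.3 °C: 443 / (18.3 − 9.8) = 443 / 8.5 = 52.118 d.
Difference = |108.049 − 52.118| = 55.931 ≈ 55.9 days.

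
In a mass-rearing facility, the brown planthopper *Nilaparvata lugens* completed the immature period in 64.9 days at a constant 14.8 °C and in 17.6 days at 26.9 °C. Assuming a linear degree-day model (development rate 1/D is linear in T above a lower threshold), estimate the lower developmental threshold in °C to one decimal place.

Under the model K = D·(T − T_b), so D₁·(T₁ − T_b) = D₂·(T₂ − T_b).
64.9·(14.8 − T_b) = 17.6·(26.9 − T_b)
T_b = (64.9·14.8 − 17.6·26.9) / (64.9 − 17.6) = 487.08 / 47.3 = 10.298 °C ≈ 10.3 °C.

10.3 °C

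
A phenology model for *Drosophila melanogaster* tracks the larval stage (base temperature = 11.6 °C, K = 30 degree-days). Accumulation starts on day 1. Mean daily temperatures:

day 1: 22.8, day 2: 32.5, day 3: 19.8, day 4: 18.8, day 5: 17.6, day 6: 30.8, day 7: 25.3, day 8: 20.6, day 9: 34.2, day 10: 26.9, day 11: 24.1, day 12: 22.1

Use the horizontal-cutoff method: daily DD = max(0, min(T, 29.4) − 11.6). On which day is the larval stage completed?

day 3

Daily DD above 11.6 °C (capped at 17.8): 11.2, 17.8, 8.2, 7.2, 6.0, 17.8, 13.7, 9.0, 17.8, 15.3, 12.5, 10.5.
Cumulative: 11.2, 29.0, 37.2, 44.4, 50.4, 68.2, 81.9, 90.9, 108.7, 124.0, 136.5, 147.0.
The total first reaches 30 DD on day 3.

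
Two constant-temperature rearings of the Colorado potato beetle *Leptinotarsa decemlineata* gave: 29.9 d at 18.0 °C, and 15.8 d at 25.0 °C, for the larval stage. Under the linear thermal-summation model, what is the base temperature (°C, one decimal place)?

Equal thermal constants: D₁(T₁ − T_b) = D₂(T₂ − T_b).
29.9·(18.0 − T_b) = 15.8·(25.0 − T_b)
T_b = (29.9·18.0 − 15.8·25.0) / (29.9 − 15.8) = 143.20 / 14.1 = 10.156 °C ≈ 10.2 °C.

10.2 °C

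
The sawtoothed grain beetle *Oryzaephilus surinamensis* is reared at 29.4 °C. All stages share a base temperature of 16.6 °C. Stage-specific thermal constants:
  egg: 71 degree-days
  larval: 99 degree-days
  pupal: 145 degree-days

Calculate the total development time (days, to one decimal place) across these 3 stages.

24.6 days

Daily accumulation at 29.4 °C = 29.4 − 16.6 = 12.8 DD/day.
Total K = 71 + 99 + 145 = 315 DD.
Total duration = 315 / 12.8 = 24.609 ≈ 24.6 days.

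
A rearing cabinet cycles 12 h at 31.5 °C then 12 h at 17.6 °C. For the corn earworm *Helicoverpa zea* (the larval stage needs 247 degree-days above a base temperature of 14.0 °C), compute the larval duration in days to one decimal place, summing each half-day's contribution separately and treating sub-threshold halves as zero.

Day half: max(0, 31.5 − 14.0) × 0.5 = 17.5 × 0.5 = 8.75 DD.
Night half: max(0, 17.6 − 14.0) × 0.5 = 3.6 × 0.5 = 1.80 DD.
Per 24 h: 10.55 DD/day.
Duration = 247 / 10.55 = 23.412 ≈ 23.4 days.

23.4 days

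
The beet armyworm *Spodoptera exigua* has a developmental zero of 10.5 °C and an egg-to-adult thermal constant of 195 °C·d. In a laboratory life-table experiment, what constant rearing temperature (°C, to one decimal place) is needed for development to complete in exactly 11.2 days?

Required daily accumulation = 195 / 11.2 = 17.411 DD/day.
T = T_base + 17.411 = 10.5 + 17.411 = 27.911 ≈ 27.9 °C.

27.9 °C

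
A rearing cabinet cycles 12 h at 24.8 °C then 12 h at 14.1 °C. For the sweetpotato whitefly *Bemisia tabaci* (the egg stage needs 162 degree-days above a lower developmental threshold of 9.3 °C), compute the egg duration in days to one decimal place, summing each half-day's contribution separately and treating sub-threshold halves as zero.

16.0 days

Day half: max(0, 24.8 − 9.3) × 0.5 = 15.5 × 0.5 = 7.75 DD.
Night half: max(0, 14.1 − 9.3) × 0.5 = 4.8 × 0.5 = 2.40 DD.
Per 24 h: 10.15 DD/day.
Duration = 162 / 10.15 = 15.961 ≈ 16.0 days.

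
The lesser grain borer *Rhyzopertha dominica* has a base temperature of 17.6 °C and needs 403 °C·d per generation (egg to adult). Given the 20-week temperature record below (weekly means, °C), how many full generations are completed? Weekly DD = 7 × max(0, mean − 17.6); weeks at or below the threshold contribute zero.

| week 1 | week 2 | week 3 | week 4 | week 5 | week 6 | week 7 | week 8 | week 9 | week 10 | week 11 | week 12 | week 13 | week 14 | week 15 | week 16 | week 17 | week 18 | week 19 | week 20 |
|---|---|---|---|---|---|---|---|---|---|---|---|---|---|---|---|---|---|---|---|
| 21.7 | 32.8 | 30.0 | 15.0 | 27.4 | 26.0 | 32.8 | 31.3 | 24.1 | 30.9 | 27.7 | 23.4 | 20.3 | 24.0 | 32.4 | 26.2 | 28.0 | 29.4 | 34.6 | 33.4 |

Weekly DD (7 × max(0, T̄ − 17.6)): 28.7, 106.4, 86.8, 0.0, 68.6, 58.8, 106.4, 95.9, 45.5, 93.1, 70.7, 40.6, 18.9, 44.8, 103.6, 60.2, 72.8, 82.6, 119.0, 110.6.
Season total = 1414.0 DD.
Complete generations = ⌊1414.0 / 403⌋ = 3.

3 generations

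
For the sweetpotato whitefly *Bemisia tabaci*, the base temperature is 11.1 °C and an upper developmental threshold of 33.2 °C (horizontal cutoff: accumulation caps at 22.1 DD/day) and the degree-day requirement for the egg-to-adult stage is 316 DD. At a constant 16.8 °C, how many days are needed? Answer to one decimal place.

55.4 days

Daily accumulation = 16.8 − 11.1 = 5.7 DD/day.
Duration = 316 / 5.7 = 55.439 ≈ 55.4 days.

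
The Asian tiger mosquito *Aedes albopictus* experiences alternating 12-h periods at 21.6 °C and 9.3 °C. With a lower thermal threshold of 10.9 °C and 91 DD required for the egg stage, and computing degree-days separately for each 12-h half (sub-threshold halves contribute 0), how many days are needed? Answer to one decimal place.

17.0 days

Day half: max(0, 21.6 − 10.9) × 0.5 = 10.7 × 0.5 = 5.35 DD.
Night half: max(0, 9.3 − 10.9) × 0.5 = 0.0 × 0.5 = 0.00 DD.
Per 24 h: 5.35 DD/day.
Duration = 91 / 5.35 = 17.009 ≈ 17.0 days.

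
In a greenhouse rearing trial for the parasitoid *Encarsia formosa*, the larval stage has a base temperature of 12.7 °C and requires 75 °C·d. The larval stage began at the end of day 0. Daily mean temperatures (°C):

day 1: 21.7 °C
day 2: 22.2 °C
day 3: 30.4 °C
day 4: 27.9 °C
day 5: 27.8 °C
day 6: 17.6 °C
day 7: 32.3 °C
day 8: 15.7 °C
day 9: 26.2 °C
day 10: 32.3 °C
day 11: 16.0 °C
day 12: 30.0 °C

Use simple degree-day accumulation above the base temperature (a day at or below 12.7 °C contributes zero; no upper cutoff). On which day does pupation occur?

day 7

Daily DD above 12.7 °C: 9.0, 9.5, 17.7, 15.2, 15.1, 4.9, 19.6, 3.0, 13.5, 19.6, 3.3, 17.3.
Cumulative: 9.0, 18.5, 36.2, 51.4, 66.5, 71.4, 91.0, 94.0, 107.5, 127.1, 130.4, 147.7.
The total first reaches 75 DD on day 7.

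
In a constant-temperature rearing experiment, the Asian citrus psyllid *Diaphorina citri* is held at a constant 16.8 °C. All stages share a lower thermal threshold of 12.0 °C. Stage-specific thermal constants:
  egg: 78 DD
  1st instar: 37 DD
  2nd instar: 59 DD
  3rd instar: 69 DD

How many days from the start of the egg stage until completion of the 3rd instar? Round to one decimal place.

Daily accumulation at 16.8 °C = 16.8 − 12.0 = 4.8 DD/day.
Total K = 78 + 37 + 59 + 69 = 243 DD.
Total duration = 243 / 4.8 = 50.625 ≈ 50.6 days.

50.6 days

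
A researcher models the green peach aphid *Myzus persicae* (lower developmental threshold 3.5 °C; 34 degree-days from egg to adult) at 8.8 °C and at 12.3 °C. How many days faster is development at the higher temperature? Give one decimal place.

2.6 days

At 8.8 °C: 34 / (8.8 − 3.5) = 34 / 5.3 = 6.415 d.
At 12.3 °C: 34 / (12.3 − 3.5) = 34 / 8.8 = 3.864 d.
Difference = |6.415 − 3.864| = 2.551 ≈ 2.6 days.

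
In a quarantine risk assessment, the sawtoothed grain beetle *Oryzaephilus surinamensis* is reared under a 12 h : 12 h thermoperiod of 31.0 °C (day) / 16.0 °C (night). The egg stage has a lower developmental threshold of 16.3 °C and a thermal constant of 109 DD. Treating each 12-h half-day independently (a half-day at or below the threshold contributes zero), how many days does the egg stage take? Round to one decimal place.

14.8 days

Day half: max(0, 31.0 − 16.3) × 0.5 = 14.7 × 0.5 = 7.35 DD.
Night half: max(0, 16.0 − 16.3) × 0.5 = 0.0 × 0.5 = 0.00 DD.
Per 24 h: 7.35 DD/day.
Duration = 109 / 7.35 = 14.830 ≈ 14.8 days.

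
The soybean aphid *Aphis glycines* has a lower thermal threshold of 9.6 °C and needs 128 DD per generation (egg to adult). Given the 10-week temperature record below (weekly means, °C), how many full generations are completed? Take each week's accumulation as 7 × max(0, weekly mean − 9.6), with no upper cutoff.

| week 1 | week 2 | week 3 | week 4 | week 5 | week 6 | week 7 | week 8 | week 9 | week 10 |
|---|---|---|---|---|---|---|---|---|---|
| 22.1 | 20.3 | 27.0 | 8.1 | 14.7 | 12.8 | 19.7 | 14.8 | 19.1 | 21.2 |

4 generations

Weekly DD (7 × max(0, T̄ − 9.6)): 87.5, 74.9, 121.8, 0.0, 35.7, 22.4, 70.7, 36.4, 66.5, 81.2.
Season total = 597.1 DD.
Complete generations = ⌊597.1 / 128⌋ = 4.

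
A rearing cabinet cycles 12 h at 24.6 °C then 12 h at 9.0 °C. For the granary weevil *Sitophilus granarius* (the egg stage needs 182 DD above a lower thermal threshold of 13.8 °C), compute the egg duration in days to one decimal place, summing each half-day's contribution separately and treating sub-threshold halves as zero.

33.7 days

Day half: max(0, 24.6 − 13.8) × 0.5 = 10.8 × 0.5 = 5.40 DD.
Night half: max(0, 9.0 − 13.8) × 0.5 = 0.0 × 0.5 = 0.00 DD.
Per 24 h: 5.40 DD/day.
Duration = 182 / 5.40 = 33.704 ≈ 33.7 days.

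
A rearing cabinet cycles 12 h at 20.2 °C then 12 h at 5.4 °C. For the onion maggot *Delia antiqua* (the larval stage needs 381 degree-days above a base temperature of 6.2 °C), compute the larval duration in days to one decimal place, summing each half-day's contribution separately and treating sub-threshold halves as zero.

54.4 days

Day half: max(0, 20.2 − 6.2) × 0.5 = 14.0 × 0.5 = 7.00 DD.
Night half: max(0, 5.4 − 6.2) × 0.5 = 0.0 × 0.5 = 0.00 DD.
Per 24 h: 7.00 DD/day.
Duration = 381 / 7.00 = 54.429 ≈ 54.4 days.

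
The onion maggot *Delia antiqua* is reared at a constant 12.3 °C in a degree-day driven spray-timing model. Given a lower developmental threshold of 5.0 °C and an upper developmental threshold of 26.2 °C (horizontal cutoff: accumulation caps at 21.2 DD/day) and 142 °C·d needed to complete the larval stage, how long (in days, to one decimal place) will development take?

Daily accumulation = 12.3 − 5.0 = 7.3 DD/day.
Duration = 142 / 7.3 = 19.452 ≈ 19.5 days.

19.5 days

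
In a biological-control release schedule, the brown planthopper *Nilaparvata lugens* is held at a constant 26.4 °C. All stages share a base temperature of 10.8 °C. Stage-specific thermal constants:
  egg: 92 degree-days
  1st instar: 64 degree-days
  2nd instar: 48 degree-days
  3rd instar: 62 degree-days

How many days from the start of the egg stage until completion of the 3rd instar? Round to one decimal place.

17.1 days

Daily accumulation at 26.4 °C = 26.4 − 10.8 = 15.6 DD/day.
Total K = 92 + 64 + 48 + 62 = 266 DD.
Total duration = 266 / 15.6 = 17.051 ≈ 17.1 days.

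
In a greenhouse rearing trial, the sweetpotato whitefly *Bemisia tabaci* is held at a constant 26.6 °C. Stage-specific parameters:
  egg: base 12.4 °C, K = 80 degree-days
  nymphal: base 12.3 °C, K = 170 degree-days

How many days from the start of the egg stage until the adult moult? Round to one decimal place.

egg: 80 / (26.6 − 12.4) = 80 / 14.2 = 5.634 d.
nymphal: 170 / (26.6 − 12.3) = 170 / 14.3 = 11.888 d.
Sum = 17.522 ≈ 17.5 days.

17.5 days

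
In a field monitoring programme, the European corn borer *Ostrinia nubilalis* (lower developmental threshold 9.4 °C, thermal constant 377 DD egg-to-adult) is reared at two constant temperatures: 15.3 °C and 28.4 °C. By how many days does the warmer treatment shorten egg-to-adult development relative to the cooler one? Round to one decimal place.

At 15.3 °C: 377 / (15.3 − 9.4) = 377 / 5.9 = 63.898 d.
At 28.4 °C: 377 / (28.4 − 9.4) = 377 / 19.0 = 19.842 d.
Difference = |63.898 − 19.842| = 44.056 ≈ 44.1 days.

44.1 days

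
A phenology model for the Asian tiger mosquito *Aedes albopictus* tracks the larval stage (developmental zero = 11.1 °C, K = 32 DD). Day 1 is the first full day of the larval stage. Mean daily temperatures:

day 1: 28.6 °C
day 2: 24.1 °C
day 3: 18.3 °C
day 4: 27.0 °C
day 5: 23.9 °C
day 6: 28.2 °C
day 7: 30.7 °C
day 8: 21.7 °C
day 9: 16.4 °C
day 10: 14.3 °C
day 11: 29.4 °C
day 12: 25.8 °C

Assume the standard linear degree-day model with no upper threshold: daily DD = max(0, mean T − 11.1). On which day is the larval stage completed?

Daily DD above 11.1 °C: 17.5, 13.0, 7.2, 15.9, 12.8, 17.1, 19.6, 10.6, 5.3, 3.2, 18.3, 14.7.
Cumulative: 17.5, 30.5, 37.7, 53.6, 66.4, 83.5, 103.1, 113.7, 119.0, 122.2, 140.5, 155.2.
The total first reaches 32 DD on day 3.

day 3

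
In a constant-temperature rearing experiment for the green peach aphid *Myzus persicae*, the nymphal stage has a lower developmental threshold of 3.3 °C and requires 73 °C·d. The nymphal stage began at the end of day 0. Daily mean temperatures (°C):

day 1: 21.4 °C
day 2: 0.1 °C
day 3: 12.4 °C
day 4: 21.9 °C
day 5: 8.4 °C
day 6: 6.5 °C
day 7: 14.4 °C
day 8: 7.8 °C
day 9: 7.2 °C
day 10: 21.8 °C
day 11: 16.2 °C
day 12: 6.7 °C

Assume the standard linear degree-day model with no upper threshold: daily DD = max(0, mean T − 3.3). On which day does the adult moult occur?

Daily DD above 3.3 °C: 18.1, 0.0, 9.1, 18.6, 5.1, 3.2, 11.1, 4.5, 3.9, 18.5, 12.9, 3.4.
Cumulative: 18.1, 18.1, 27.2, 45.8, 50.9, 54.1, 65.2, 69.7, 73.6, 92.1, 105.0, 108.4.
The total first reaches 73 DD on day 9.

day 9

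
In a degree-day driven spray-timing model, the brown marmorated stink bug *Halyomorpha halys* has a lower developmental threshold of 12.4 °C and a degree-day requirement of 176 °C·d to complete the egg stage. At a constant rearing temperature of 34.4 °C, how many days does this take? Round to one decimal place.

Daily accumulation = 34.4 − 12.4 = 22.0 DD/day.
Duration = 176 / 22.0 = 8.000 ≈ 8.0 days.

8.0 days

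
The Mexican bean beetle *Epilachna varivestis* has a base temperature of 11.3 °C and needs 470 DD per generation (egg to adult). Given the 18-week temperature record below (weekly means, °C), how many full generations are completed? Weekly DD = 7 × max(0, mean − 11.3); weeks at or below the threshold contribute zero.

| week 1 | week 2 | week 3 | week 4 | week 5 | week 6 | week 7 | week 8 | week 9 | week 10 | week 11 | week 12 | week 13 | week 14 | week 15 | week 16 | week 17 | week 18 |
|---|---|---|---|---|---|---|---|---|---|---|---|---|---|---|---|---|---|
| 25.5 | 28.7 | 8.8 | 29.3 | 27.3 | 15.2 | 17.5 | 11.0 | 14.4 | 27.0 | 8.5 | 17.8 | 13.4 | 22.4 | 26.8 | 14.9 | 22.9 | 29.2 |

2 generations

Weekly DD (7 × max(0, T̄ − 11.3)): 99.4, 121.8, 0.0, 126.0, 112.0, 27.3, 43.4, 0.0, 21.7, 109.9, 0.0, 45.5, 14.7, 77.7, 108.5, 25.2, 81.2, 125.3.
Season total = 1139.6 DD.
Complete generations = ⌊1139.6 / 470⌋ = 2.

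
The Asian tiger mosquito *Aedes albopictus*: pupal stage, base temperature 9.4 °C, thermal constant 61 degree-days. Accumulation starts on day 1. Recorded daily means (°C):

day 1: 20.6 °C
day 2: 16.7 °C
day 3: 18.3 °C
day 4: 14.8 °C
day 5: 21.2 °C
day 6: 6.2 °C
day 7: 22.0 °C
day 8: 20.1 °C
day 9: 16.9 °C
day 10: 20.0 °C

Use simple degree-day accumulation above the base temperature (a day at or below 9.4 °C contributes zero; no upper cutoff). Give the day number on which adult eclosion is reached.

Daily DD above 9.4 °C: 11.2, 7.3, 8.9, 5.4, 11.8, 0.0, 12.6, 10.7, 7.5, 10.6.
Cumulative: 11.2, 18.5, 27.4, 32.8, 44.6, 44.6, 57.2, 67.9, 75.4, 86.0.
The total first reaches 61 DD on day 8.

day 8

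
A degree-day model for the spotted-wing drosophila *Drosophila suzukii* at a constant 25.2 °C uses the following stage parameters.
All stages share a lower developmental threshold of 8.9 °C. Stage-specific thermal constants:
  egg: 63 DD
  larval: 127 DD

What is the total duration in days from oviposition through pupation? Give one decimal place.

Daily accumulation at 25.2 °C = 25.2 − 8.9 = 16.3 DD/day.
Total K = 63 + 127 = 190 DD.
Total duration = 190 / 16.3 = 11.656 ≈ 11.7 days.

11.7 days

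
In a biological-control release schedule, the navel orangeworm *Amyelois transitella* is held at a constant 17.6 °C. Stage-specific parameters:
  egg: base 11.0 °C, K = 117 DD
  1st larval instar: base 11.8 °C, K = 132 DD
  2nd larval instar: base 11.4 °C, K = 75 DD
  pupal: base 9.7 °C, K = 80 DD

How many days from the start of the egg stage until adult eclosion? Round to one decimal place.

62.7 days

egg: 117 / (17.6 − 11.0) = 117 / 6.6 = 17.727 d.
1st larval instar: 132 / (17.6 − 11.8) = 132 / 5.8 = 22.759 d.
2nd larval instar: 75 / (17.6 − 11.4) = 75 / 6.2 = 12.097 d.
pupal: 80 / (17.6 − 9.7) = 80 / 7.9 = 10.127 d.
Sum = 62.709 ≈ 62.7 days.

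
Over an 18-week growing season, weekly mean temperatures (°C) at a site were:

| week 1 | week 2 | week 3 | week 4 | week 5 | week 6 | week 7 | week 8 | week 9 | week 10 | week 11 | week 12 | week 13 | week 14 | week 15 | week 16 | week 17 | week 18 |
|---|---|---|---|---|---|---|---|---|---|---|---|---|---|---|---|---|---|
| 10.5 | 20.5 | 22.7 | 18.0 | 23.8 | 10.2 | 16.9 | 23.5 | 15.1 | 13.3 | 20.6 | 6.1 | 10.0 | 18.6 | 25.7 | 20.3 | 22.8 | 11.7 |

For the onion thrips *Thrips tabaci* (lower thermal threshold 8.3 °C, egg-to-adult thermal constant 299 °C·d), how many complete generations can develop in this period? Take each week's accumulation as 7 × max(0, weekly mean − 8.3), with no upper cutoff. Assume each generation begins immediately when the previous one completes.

3 generations

Weekly DD (7 × max(0, T̄ − 8.3)): 15.4, 85.4, 100.8, 67.9, 108.5, 13.3, 60.2, 106.4, 47.6, 35.0, 86.1, 0.0, 11.9, 72.1, 121.8, 84.0, 101.5, 23.8.
Season total = 1141.7 DD.
Complete generations = ⌊1141.7 / 299⌋ = 3.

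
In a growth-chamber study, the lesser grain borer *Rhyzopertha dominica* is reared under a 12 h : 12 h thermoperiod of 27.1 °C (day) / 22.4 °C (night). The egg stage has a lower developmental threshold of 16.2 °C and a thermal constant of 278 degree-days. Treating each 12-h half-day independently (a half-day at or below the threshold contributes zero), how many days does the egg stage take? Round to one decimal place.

32.5 days

Day half: max(0, 27.1 − 16.2) × 0.5 = 10.9 × 0.5 = 5.45 DD.
Night half: max(0, 22.4 − 16.2) × 0.5 = 6.2 × 0.5 = 3.10 DD.
Per 24 h: 8.55 DD/day.
Duration = 278 / 8.55 = 32.515 ≈ 32.5 days.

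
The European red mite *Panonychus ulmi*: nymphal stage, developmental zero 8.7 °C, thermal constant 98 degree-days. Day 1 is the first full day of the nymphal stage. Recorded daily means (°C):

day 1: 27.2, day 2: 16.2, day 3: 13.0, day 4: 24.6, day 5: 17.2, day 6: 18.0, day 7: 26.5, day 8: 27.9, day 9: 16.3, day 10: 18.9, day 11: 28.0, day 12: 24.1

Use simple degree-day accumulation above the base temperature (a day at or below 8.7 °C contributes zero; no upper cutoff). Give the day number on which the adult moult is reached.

day 8

Daily DD above 8.7 °C: 18.5, 7.5, 4.3, 15.9, 8.5, 9.3, 17.8, 19.2, 7.6, 10.2, 19.3, 15.4.
Cumulative: 18.5, 26.0, 30.3, 46.2, 54.7, 64.0, 81.8, 101.0, 108.6, 118.8, 138.1, 153.5.
The total first reaches 98 DD on day 8.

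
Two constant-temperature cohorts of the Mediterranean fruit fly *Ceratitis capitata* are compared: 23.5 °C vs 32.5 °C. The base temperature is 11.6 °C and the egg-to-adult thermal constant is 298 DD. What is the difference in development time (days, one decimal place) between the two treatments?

At 23.5 °C: 298 / (23.5 − 11.6) = 298 / 11.9 = 25.042 d.
At 32.5 °C: 298 / (32.5 − 11.6) = 298 / 20.9 = 14.258 d.
Difference = |25.042 − 14.258| = 10.784 ≈ 10.8 days.

10.8 days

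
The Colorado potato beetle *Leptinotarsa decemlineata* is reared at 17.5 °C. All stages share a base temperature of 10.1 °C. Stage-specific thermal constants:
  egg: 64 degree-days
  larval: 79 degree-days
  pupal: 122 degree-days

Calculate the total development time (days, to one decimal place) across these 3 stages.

35.8 days

Daily accumulation at 17.5 °C = 17.5 − 10.1 = 7.4 DD/day.
Total K = 64 + 79 + 122 = 265 DD.
Total duration = 265 / 7.4 = 35.811 ≈ 35.8 days.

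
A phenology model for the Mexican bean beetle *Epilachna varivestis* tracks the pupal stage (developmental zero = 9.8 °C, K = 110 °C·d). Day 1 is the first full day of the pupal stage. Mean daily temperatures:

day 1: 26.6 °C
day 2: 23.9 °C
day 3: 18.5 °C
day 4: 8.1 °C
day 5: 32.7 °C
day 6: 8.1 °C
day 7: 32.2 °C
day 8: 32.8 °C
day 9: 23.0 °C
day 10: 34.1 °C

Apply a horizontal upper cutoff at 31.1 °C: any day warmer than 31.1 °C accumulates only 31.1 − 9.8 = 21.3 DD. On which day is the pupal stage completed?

Daily DD above 9.8 °C (capped at 21.3): 16.8, 14.1, 8.7, 0.0, 21.3, 0.0, 21.3, 21.3, 13.2, 21.3.
Cumulative: 16.8, 30.9, 39.6, 39.6, 60.9, 60.9, 82.2, 103.5, 116.7, 138.0.
The total first reaches 110 DD on day 9.

day 9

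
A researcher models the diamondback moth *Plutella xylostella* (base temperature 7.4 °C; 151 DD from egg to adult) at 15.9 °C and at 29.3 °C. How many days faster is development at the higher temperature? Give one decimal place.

10.9 days

At 15.9 °C: 151 / (15.9 − 7.4) = 151 / 8.5 = 17.765 d.
At 29.3 °C: 151 / (29.3 − 7.4) = 151 / 21.9 = 6.895 d.
Difference = |17.765 − 6.895| = 10.870 ≈ 10.9 days.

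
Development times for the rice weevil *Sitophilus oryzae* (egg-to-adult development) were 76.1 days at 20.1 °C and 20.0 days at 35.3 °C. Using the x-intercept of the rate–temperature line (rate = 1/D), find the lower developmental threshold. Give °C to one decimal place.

Linear rate model ⇒ the product D·(T − T_b) is constant across temperatures.
76.1·(20.1 − T_b) = 20.0·(35.3 − T_b)
T_b = (76.1·20.1 − 20.0·35.3) / (76.1 − 20.0) = 823.61 / 56.1 = 14.681 °C ≈ 14.7 °C.

14.7 °C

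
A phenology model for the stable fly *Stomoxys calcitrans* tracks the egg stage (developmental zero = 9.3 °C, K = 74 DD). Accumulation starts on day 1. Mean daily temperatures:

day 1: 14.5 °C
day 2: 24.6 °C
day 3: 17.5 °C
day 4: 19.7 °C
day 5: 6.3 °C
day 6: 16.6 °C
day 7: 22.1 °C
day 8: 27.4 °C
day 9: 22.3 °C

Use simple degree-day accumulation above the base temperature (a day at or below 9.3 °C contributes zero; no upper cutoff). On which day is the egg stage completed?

Daily DD above 9.3 °C: 5.2, 15.3, 8.2, 10.4, 0.0, 7.3, 12.8, 18.1, 13.0.
Cumulative: 5.2, 20.5, 28.7, 39.1, 39.1, 46.4, 59.2, 77.3, 90.3.
The total first reaches 74 DD on day 8.

day 8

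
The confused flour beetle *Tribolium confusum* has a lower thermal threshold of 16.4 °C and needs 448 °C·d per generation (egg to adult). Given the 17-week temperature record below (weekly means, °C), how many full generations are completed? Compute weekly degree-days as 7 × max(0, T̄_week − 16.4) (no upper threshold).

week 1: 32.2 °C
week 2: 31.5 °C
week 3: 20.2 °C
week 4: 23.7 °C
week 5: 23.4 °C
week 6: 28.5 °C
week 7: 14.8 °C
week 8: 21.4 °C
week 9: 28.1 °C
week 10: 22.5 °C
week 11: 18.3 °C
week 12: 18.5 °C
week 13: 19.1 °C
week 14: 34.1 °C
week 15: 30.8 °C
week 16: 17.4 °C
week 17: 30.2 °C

Weekly DD (7 × max(0, T̄ − 16.4)): 110.6, 105.7, 26.6, 51.1, 49.0, 84.7, 0.0, 35.0, 81.9, 42.7, 13.3, 14.7, 18.9, 123.9, 100.8, 7.0, 96.6.
Season total = 962.5 DD.
Complete generations = ⌊962.5 / 448⌋ = 2.

2 generations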